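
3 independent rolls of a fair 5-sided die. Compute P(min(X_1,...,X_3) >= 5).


P(min >= 5) = P(all X_i >= 5) = (P(X_1 >= 5))^3
= (1/5)^3 = 1/125

1/125


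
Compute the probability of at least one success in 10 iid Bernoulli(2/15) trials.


P(at least one) = 1 - P(none)
P(none) = (1 - 2/15)^10 = (13/15)^10 = 137858491849/576650390625
P(at least one) = 1 - 137858491849/576650390625 = 438791898776/576650390625

438791898776/576650390625


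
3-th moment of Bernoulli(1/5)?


For Bernoulli: X in {0,1}
E[X^3] = 0^3*(1-1/5) + 1^3*1/5 = 1/5

1/5


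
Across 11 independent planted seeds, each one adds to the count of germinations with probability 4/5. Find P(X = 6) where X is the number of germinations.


P(X=6) = C(11,6) * p^6 * (1-p)^5
= 462 * 4096/15625 * 1/3125
= 1892352/48828125

1892352/48828125


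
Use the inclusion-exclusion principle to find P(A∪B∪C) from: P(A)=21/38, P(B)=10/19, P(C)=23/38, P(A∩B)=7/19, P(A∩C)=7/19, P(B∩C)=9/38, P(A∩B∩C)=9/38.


P(A∪B∪C) = P(A)+P(B)+P(C) - P(AB)-P(AC)-P(BC) + P(ABC)
= 21/38+10/19+23/38 - 7/19-7/19-9/38 + 9/38
= 18/19

18/19


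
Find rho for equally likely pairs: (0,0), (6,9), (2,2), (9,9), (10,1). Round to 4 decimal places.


Cov(X,Y) = 7.1200, Var(X) = 15.0400, Var(Y) = 15.7600
rho = Cov/(sqrt(VarX)*sqrt(VarY)) = 0.4625

0.4625


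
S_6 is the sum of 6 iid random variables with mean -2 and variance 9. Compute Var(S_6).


By independence, Var(S_n) = n*Var(X_1) = 6*9 = 54

54


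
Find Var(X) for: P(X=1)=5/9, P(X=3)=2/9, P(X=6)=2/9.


E[X] = 23/9, E[X^2] = 95/9
Var(X) = E[X^2] - (E[X])^2 = 95/9 - (23/9)^2 = 326/81

326/81


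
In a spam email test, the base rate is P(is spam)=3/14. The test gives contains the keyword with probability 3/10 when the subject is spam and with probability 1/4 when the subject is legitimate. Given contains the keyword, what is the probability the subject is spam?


P(A) = P(A|B)P(B) + P(A|B')P(B') = 3/10*3/14 + 1/4*11/14 = 73/280
P(B|A) = P(A|B)P(B)/P(A) = (9/140)/(73/280) = 18/73

18/73


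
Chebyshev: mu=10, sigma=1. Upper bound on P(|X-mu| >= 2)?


k = 2/1 = 2
Chebyshev: P(|X-mu| >= k*sigma) <= 1/k^2 = 1/2^2 = 1/4

1/4


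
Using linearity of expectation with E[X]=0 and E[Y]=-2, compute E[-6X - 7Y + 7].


E[-6X - 7Y + 7] = -6*E[X] - 7*E[Y] + 7
= (-6)*(0) + (-7)*(-2) + (7)
= 0 + 14 + 7 = 21

21


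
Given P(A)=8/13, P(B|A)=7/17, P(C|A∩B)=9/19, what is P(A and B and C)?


P(A∩B∩C) = P(A) * P(B|A) * P(C|A∩B)
= 8/13 * 7/17 * 9/19
= 56/221 * 9/19 = 504/4199

504/4199


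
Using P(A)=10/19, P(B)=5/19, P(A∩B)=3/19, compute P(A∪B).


P(A∪B) = P(A) + P(B) - P(A∩B)
= 10/19 + 5/19 - 3/19 = 12/19

12/19


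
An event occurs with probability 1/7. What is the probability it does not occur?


P(A') = 1 - P(A) = 1 - 1/7 = 6/7

6/7


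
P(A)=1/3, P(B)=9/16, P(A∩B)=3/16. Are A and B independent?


P(A)*P(B) = 1/3*9/16 = 3/16
P(A∩B) = 3/16, which equals P(A)P(B), so independent

Yes, A and B are independent


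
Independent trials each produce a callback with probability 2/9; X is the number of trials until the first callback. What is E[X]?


For geometric (trials until first success), E[X] = 1/p = 1/(2/9) = 9/2

9/2


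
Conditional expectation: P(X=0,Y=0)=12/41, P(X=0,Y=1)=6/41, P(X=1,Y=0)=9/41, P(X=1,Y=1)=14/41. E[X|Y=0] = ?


P(Y=0) = 21/41
E[X|Y=0] = (0*12 + 1*9)/21 = 9/21 = 3/7

3/7


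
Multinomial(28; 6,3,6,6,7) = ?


28! = 304888344611713860501504000000
Denominator: 6!=720 * 3!=6 * 6!=720 * 6!=720 * 7!=5040
Coefficient = 304888344611713860501504000000 / 11287019520000 = 27012298868755200

27012298868755200


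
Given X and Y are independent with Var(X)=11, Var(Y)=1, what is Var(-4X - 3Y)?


Independence => Cov(X,Y)=0
Var(-4X - 3Y) = (-4)^2*Var(X) + (-3)^2*Var(Y)
= 16*11 + 9*1 = 185

185


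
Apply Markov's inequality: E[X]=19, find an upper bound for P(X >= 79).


Markov: P(X >= a) <= E[X]/a
P(X >= 79) <= 19/79

19/79


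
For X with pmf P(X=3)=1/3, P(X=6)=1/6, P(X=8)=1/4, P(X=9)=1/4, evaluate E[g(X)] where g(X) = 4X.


E[4X] = sum(g(x)*P(x))
= 12*1/3 + 24*1/6 + 32*1/4 + 36*1/4
= 25

25


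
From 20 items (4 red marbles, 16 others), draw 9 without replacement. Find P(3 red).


P(X=3) = C(4,3)*C(16,6) / C(20,9)
= 4*8008 / 167960
= 32032/167960 = 308/1615

308/1615


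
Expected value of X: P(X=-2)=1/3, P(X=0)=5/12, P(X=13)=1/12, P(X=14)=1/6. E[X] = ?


E[X] = sum(x * P(x))
= -2*1/3 + 0*5/12 + 13*1/12 + 14*1/6
= 11/4

11/4


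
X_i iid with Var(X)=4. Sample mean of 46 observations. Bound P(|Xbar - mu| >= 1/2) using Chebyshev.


Var(Xbar) = Var(X)/n = 4/46
Chebyshev: P(|Xbar-mu| >= 1/2) <= Var(Xbar)/(1/2)^2 = (2/23)/(1/4) = 8/23

8/23


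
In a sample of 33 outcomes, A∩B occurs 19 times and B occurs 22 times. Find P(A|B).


P(A|B) = P(A∩B)/P(B) = (19/33)/(22/33) = 19/22

19/22


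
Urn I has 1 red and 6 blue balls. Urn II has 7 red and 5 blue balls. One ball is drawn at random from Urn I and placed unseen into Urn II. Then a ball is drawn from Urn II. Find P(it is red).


P(transfer red) = 1/7; P(transfer blue) = 6/7
If red transferred: Urn II has 8 red of 13, so P(red|red moved) = 8/13
If blue transferred: Urn II has 7 red of 13, so P(red|blue moved) = 7/13
By total probability: P(red) = 1/7*8/13 + 6/7*7/13 = 50/91

50/91


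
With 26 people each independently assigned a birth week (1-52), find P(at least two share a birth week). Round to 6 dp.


P(all different) = prod((52-i)/52 for i=0..25) = 0.000484
P(at least one match) = 1 - 0.000484 = 0.999516

0.999516


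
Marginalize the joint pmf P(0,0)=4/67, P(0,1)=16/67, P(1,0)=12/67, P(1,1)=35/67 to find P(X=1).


P(X=1) = P(1,0)+P(1,1) = 12/67 + 35/67 = 47/67

47/67


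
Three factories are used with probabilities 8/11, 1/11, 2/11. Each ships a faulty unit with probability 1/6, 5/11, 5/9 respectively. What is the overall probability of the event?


P(A) = P(A|B1)P(B1) + P(A|B2)P(B2) + P(A|B3)P(B3)
= 1/6*8/11 + 5/11*1/11 + 5/9*2/11
= 4/33 + 5/121 + 10/99 = 287/1089

287/1089


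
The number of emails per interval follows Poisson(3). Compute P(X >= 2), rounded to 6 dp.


P(X>=2) = 1 - P(X<=1) = 1 - (e^(-3)*3^0/0! + e^(-3)*3^1/1!)
≈ 1 - (0.0497870684 + 0.1493612051)
= 1 - 0.1991482735 = 0.8008517265
≈ 0.800852

0.800852


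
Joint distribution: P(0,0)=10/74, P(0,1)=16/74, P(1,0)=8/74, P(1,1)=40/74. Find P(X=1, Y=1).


Read from table: P(X=1, Y=1) = 40/74 = 20/37

20/37


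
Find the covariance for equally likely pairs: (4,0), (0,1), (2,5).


E[X]=2, E[Y]=2, E[XY]=10/3
Cov(X,Y) = E[XY] - E[X]E[Y] = 10/3 - 2*2 = -2/3

-2/3


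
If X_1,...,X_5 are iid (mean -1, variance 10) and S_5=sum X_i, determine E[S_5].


E[S_n] = n*E[X_1] = 5*-1 = -5

-5


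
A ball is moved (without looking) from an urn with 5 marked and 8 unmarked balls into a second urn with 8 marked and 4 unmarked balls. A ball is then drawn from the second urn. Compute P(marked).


P(transfer marked) = 5/13; P(transfer unmarked) = 8/13
If marked transferred: Urn II has 9 marked of 13, so P(marked|marked moved) = 9/13
If unmarked transferred: Urn II has 8 marked of 13, so P(marked|unmarked moved) = 8/13
By total probability: P(marked) = 5/13*9/13 + 8/13*8/13 = 109/169

109/169


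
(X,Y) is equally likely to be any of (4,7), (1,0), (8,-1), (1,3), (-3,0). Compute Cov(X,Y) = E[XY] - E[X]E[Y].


E[X]=11/5, E[Y]=9/5, E[XY]=23/5
Cov(X,Y) = E[XY] - E[X]E[Y] = 23/5 - 11/5*9/5 = 16/25

16/25


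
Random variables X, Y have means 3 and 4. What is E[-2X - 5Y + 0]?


E[-2X - 5Y + 0] = -2*E[X] - 5*E[Y] + 0
= (-2)*(3) + (-5)*(4) + (0)
= -6 - 20 + 0 = -26

-26


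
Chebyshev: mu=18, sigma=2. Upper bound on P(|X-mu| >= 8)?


k = 8/2 = 4
Chebyshev: P(|X-mu| >= k*sigma) <= 1/k^2 = 1/4^2 = 1/16

1/16


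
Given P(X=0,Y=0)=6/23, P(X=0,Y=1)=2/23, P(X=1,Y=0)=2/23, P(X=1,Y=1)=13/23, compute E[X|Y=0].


P(Y=0) = 8/23
E[X|Y=0] = (0*6 + 1*2)/8 = 2/8 = 1/4

1/4


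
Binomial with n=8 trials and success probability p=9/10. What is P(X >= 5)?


P(X>=5) = P(X=5) + P(X=6) + P(X=7) + P(X=8)
= 413343/12500000 + 3720087/25000000 + 4782969/12500000 + 43046721/100000000
= 19899513/20000000

19899513/20000000


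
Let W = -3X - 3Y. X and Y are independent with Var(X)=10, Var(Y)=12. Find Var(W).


Independence => Cov(X,Y)=0
Var(-3X - 3Y) = (-3)^2*Var(X) + (-3)^2*Var(Y)
= 9*10 + 9*12 = 198

198


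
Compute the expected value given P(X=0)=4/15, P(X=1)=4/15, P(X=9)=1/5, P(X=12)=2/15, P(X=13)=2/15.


E[X] = sum(x * P(x))
= 0*4/15 + 1*4/15 + 9*1/5 + 12*2/15 + 13*2/15
= 27/5

27/5


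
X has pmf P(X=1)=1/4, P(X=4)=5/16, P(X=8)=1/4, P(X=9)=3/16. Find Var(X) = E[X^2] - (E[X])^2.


E[X] = 83/16, E[X^2] = 583/16
Var(X) = E[X^2] - (E[X])^2 = 583/16 - (83/16)^2 = 2439/256

2439/256


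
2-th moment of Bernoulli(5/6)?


For Bernoulli: X in {0,1}
E[X^2] = 0^2*(1-5/6) + 1^2*5/6 = 5/6

5/6


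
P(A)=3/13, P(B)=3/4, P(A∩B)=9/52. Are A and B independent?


P(A)*P(B) = 3/13*3/4 = 9/52
P(A∩B) = 9/52, which equals P(A)P(B), so independent

Yes, A and B are independent


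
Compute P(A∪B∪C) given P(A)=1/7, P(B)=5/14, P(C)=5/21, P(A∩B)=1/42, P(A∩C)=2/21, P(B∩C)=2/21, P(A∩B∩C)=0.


P(A∪B∪C) = P(A)+P(B)+P(C) - P(AB)-P(AC)-P(BC) + P(ABC)
= 1/7+5/14+5/21 - 1/42-2/21-2/21 + 0
= 11/21

11/21


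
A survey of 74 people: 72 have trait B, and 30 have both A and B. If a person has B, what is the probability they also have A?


P(A|B) = P(A∩B)/P(B) = (30/74)/(72/74) = 30/72 = 5/12

5/12


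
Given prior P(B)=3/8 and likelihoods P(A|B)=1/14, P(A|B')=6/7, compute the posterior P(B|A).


P(A) = P(A|B)P(B) + P(A|B')P(B') = 1/14*3/8 + 6/7*5/8 = 9/16
P(B|A) = P(A|B)P(B)/P(A) = (3/112)/(9/16) = 1/21

1/21


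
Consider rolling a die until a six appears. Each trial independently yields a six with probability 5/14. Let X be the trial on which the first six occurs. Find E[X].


For geometric (trials until first success), E[X] = 1/p = 1/(5/14) = 14/5

14/5


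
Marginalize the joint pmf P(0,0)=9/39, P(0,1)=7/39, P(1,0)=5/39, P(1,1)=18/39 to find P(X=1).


P(X=1) = P(1,0)+P(1,1) = 5/39 + 18/39 = 23/39

23/39


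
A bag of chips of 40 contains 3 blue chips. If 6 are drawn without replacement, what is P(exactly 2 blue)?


P(X=2) = C(3,2)*C(37,4) / C(40,6)
= 3*66045 / 3838380
= 198135/3838380 = 51/988

51/988


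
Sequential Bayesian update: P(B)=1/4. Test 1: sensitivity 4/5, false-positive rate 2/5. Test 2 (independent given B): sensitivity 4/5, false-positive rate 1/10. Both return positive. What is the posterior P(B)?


After test 1: P(+) = 4/5*1/4 + 2/5*3/4 = 1/2
P(B|+) = (1/5)/(1/2) = 2/5
After test 2 (use post1 as new prior): P(+) = 4/5*2/5 + 1/10*3/5 = 19/50
P(B|+,+) = (8/25)/(19/50) = 16/19

16/19


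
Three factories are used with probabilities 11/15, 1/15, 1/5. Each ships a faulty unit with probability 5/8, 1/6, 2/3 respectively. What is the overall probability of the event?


P(A) = P(A|B1)P(B1) + P(A|B2)P(B2) + P(A|B3)P(B3)
= 5/8*11/15 + 1/6*1/15 + 2/3*1/5
= 11/24 + 1/90 + 2/15 = 217/360

217/360


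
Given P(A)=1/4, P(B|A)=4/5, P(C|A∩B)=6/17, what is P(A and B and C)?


P(A∩B∩C) = P(A) * P(B|A) * P(C|A∩B)
= 1/4 * 4/5 * 6/17
= 1/5 * 6/17 = 6/85

6/85


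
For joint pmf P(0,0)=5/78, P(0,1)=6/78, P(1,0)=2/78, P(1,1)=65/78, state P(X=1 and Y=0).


Read from table: P(X=1, Y=0) = 2/78 = 1/39

1/39


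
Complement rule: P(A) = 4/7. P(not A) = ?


P(A') = 1 - P(A) = 1 - 4/7 = 3/7

3/7


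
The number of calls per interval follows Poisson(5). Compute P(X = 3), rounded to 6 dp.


P(X=3) = e^(-5) * 5^3 / 3!
≈ 0.006737946999 * 125 / 6
≈ 0.140374

0.140374


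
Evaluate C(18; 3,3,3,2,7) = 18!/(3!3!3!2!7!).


18! = 6402373705728000
Denominator: 3!=6 * 3!=6 * 3!=6 * 2!=2 * 7!=5040
Coefficient = 6402373705728000 / 2177280 = 2940537600

2940537600


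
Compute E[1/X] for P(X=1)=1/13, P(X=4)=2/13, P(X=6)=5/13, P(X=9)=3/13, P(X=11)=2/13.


E[1/X] = sum(g(x)*P(x))
= 1*1/13 + 1/4*2/13 + 1/6*5/13 + 1/9*3/13 + 1/11*2/13
= 94/429

94/429


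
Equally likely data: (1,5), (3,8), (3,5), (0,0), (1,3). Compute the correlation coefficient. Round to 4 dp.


Cov(X,Y) = 2.6800, Var(X) = 1.4400, Var(Y) = 6.9600
rho = Cov/(sqrt(VarX)*sqrt(VarY)) = 0.8465

0.8465


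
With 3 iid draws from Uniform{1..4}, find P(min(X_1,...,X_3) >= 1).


P(min >= 1) = P(all X_i >= 1) = (P(X_1 >= 1))^3
= (4/4)^3 = 1^3 = 1

1


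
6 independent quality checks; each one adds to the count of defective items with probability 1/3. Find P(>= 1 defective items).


P(at least one) = 1 - P(none)
P(none) = (1 - 1/3)^6 = (2/3)^6 = 64/729
P(at least one) = 1 - 64/729 = 665/729

665/729


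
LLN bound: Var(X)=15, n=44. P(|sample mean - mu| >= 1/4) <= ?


Var(Xbar) = Var(X)/n = 15/44
Chebyshev: P(|Xbar-mu| >= 1/4) <= Var(Xbar)/(1/4)^2 = (15/44)/(1/16) = 60/11
Bound exceeds 1, so trivial bound: 1

1


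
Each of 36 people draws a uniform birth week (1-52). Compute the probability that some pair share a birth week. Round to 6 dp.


P(all different) = prod((52-i)/52 for i=0..35) = 0.000000
P(at least one match) = 1 - 0.000000 = 1.000000

1.000000


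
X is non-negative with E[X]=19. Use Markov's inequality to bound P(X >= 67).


Markov: P(X >= a) <= E[X]/a
P(X >= 67) <= 19/67

19/67


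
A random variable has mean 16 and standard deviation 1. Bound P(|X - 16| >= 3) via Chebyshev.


k = 3/1 = 3
Chebyshev: P(|X-mu| >= k*sigma) <= 1/k^2 = 1/3^2 = 1/9

1/9


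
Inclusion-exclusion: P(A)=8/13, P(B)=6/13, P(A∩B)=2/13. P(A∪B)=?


P(A∪B) = P(A) + P(B) - P(A∩B)
= 8/13 + 6/13 - 2/13 = 12/13

12/13


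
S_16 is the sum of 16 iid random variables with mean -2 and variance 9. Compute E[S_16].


E[S_n] = n*E[X_1] = 16*-2 = -32

-32


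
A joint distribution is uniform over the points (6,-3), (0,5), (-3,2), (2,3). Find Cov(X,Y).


E[X]=5/4, E[Y]=7/4, E[XY]=-9/2
Cov(X,Y) = E[XY] - E[X]E[Y] = -9/2 - 5/4*7/4 = -107/16

-107/16


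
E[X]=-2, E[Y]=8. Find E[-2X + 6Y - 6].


E[-2X + 6Y - 6] = -2*E[X] + 6*E[Y] - 6
= (-2)*(-2) + (6)*(8) + (-6)
= 4 + 48 - 6 = 46

46


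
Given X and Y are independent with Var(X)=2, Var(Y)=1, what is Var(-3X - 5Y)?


Independence => Cov(X,Y)=0
Var(-3X - 5Y) = (-3)^2*Var(X) + (-5)^2*Var(Y)
= 9*2 + 25*1 = 43

43


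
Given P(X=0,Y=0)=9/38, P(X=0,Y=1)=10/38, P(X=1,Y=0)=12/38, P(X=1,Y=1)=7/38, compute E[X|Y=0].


P(Y=0) = 21/38
E[X|Y=0] = (0*9 + 1*12)/21 = 12/21 = 4/7

4/7


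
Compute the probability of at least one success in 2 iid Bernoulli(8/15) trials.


P(at least one) = 1 - P(none)
P(none) = (1 - 8/15)^2 = (7/15)^2 = 49/225
P(at least one) = 1 - 49/225 = 176/225

176/225


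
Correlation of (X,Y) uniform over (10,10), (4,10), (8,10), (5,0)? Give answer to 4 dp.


Cov(X,Y) = 4.3750, Var(X) = 5.6875, Var(Y) = 18.7500
rho = Cov/(sqrt(VarX)*sqrt(VarY)) = 0.4237

0.4237


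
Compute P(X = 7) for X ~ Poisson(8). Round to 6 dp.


P(X=7) = e^(-8) * 8^7 / 7!
≈ 0.0003354626279 * 2097152 / 5040
≈ 0.139587

0.139587


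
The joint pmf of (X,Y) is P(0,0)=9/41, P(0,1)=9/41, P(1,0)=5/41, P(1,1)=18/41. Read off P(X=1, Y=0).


Read from table: P(X=1, Y=0) = 5/41

5/41


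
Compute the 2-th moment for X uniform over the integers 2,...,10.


E[X^2] = (1/9) * sum(x^2 for x=2..10)
= 384/9 = 128/3

128/3


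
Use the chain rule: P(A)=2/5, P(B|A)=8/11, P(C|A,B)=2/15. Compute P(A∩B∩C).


P(A∩B∩C) = P(A) * P(B|A) * P(C|A∩B)
= 2/5 * 8/11 * 2/15
= 16/55 * 2/15 = 32/825

32/825


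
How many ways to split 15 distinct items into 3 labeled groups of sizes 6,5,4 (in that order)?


15! = 1307674368000
Denominator: 6!=720 * 5!=120 * 4!=24
Coefficient = 1307674368000 / 2073600 = 630630

630630


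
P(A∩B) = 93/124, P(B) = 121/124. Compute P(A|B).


P(A|B) = P(A∩B)/P(B) = (93/124)/(121/124) = 93/121

93/121


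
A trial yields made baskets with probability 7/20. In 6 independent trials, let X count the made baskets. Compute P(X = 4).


P(X=4) = C(6,4) * p^4 * (1-p)^2
= 15 * 2401/160000 * 169/400
= 1217307/12800000

1217307/12800000


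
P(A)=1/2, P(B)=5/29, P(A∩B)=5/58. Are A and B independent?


P(A)*P(B) = 1/2*5/29 = 5/58
P(A∩B) = 5/58, which equals P(A)P(B), so independent

Yes, A and B are independent


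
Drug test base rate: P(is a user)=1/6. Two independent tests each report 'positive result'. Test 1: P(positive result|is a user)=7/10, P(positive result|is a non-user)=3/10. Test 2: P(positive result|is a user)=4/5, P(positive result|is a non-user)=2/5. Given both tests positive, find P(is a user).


After test 1: P(+) = 7/10*1/6 + 3/10*5/6 = 11/30
P(B|+) = (7/60)/(11/30) = 7/22
After test 2 (use post1 as new prior): P(+) = 4/5*7/22 + 2/5*15/22 = 29/55
P(B|+,+) = (14/55)/(29/55) = 14/29

14/29


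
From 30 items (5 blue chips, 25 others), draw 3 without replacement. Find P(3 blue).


P(X=3) = C(5,3)*C(25,0) / C(30,3)
= 10*1 / 4060
= 10/4060 = 1/406

1/406


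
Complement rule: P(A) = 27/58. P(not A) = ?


P(A') = 1 - P(A) = 1 - 27/58 = 31/58

31/58


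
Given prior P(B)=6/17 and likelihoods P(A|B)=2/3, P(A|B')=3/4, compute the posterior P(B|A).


P(A) = P(A|B)P(B) + P(A|B')P(B') = 2/3*6/17 + 3/4*11/17 = 49/68
P(B|A) = P(A|B)P(B)/P(A) = (4/17)/(49/68) = 16/49

16/49


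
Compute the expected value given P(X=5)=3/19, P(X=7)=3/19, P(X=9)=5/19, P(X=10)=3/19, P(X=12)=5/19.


E[X] = sum(x * P(x))
= 5*3/19 + 7*3/19 + 9*5/19 + 10*3/19 + 12*5/19
= 9

9


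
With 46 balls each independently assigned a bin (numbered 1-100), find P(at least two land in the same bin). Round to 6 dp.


P(all different) = prod((100-i)/100 for i=0..45) = 0.000004
P(at least one match) = 1 - 0.000004 = 0.999996

0.999996


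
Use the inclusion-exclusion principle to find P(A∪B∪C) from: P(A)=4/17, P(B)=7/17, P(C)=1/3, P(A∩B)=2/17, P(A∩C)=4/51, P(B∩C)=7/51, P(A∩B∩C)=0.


P(A∪B∪C) = P(A)+P(B)+P(C) - P(AB)-P(AC)-P(BC) + P(ABC)
= 4/17+7/17+1/3 - 2/17-4/51-7/51 + 0
= 11/17

11/17


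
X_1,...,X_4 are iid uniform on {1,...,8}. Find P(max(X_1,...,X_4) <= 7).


P(max <= 7) = P(all X_i <= 7) = (P(X_1 <= 7))^4
= (7/8)^4 = 2401/4096

2401/4096


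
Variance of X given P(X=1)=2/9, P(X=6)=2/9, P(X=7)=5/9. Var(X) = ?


E[X] = 49/9, E[X^2] = 319/9
Var(X) = E[X^2] - (E[X])^2 = 319/9 - (49/9)^2 = 470/81

470/81


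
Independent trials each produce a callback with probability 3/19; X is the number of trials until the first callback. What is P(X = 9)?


P(X=9) = (1-p)^8 * p = (16/19)^8 * 3/19
= 4294967296/16983563041 * 3/19 = 12884901888/322687697779

12884901888/322687697779


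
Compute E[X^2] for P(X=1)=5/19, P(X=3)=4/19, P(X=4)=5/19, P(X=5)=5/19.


E[X^2] = sum(g(x)*P(x))
= 1*5/19 + 9*4/19 + 16*5/19 + 25*5/19
= 246/19

246/19


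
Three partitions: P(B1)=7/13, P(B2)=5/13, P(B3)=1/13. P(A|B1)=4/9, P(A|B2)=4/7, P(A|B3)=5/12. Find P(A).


P(A) = P(A|B1)P(B1) + P(A|B2)P(B2) + P(A|B3)P(B3)
= 4/9*7/13 + 4/7*5/13 + 5/12*1/13
= 28/117 + 20/91 + 5/156 = 1609/3276

1609/3276


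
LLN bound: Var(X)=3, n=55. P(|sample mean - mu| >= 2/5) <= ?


Var(Xbar) = Var(X)/n = 3/55
Chebyshev: P(|Xbar-mu| >= 2/5) <= Var(Xbar)/(2/5)^2 = (3/55)/(4/25) = 15/44

15/44


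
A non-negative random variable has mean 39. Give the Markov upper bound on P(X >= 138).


Markov: P(X >= a) <= E[X]/a
P(X >= 138) <= 39/138 = 13/46

13/46


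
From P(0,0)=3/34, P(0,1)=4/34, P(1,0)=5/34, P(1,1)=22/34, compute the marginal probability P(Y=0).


P(Y=0) = P(0,0)+P(1,0) = 3/34 + 5/34 = 8/34 = 4/17

4/17


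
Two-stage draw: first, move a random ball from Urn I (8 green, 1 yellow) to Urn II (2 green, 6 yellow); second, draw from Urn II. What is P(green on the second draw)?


P(transfer green) = 8/9; P(transfer yellow) = 1/9
If green transferred: Urn II has 3 green of 9, so P(green|green moved) = 1/3
If yellow transferred: Urn II has 2 green of 9, so P(green|yellow moved) = 2/9
By total probability: P(green) = 8/9*1/3 + 1/9*2/9 = 26/81

26/81


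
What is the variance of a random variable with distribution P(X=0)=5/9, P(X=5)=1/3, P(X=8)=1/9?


E[X] = 23/9, E[X^2] = 139/9
Var(X) = E[X^2] - (E[X])^2 = 139/9 - (23/9)^2 = 722/81

722/81


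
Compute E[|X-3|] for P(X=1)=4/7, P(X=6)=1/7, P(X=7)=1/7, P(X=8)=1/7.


E[|X-3|] = sum(g(x)*P(x))
= 2*4/7 + 3*1/7 + 4*1/7 + 5*1/7
= 20/7

20/7


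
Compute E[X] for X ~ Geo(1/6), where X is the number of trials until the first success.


For geometric (trials until first success), E[X] = 1/p = 1/(1/6) = 6

6


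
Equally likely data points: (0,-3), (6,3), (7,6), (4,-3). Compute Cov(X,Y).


E[X]=17/4, E[Y]=3/4, E[XY]=12
Cov(X,Y) = E[XY] - E[X]E[Y] = 12 - 17/4*3/4 = 141/16

141/16


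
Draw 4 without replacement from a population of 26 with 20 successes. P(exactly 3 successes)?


P(X=3) = C(20,3)*C(6,1) / C(26,4)
= 1140*6 / 14950
= 6840/14950 = 684/1495

684/1495


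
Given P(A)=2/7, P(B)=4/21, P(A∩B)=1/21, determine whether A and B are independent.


P(A)*P(B) = 2/7*4/21 = 8/147
P(A∩B) = 1/21 != 8/147, so not independent

No, A and B are not independent


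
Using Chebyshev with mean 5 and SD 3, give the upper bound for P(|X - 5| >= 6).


k = 6/3 = 2
Chebyshev: P(|X-mu| >= k*sigma) <= 1/k^2 = 1/2^2 = 1/4

1/4


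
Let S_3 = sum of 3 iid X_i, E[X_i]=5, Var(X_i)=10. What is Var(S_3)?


By independence, Var(S_n) = n*Var(X_1) = 3*10 = 30

30


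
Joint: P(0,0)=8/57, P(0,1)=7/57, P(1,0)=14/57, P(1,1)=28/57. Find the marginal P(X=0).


P(X=0) = P(0,0)+P(0,1) = 8/57 + 7/57 = 15/57 = 5/19

5/19


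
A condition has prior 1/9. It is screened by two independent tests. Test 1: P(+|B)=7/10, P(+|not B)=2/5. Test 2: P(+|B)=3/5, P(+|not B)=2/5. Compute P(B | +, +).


After test 1: P(+) = 7/10*1/9 + 2/5*8/9 = 13/30
P(B|+) = (7/90)/(13/30) = 7/39
After test 2 (use post1 as new prior): P(+) = 3/5*7/39 + 2/5*32/39 = 17/39
P(B|+,+) = (7/65)/(17/39) = 21/85

21/85


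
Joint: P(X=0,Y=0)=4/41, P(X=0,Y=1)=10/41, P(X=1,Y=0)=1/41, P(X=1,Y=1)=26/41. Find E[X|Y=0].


P(Y=0) = 5/41
E[X|Y=0] = (0*4 + 1*1)/5 = 1/5

1/5


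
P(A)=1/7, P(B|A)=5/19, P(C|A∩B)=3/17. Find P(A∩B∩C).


P(A∩B∩C) = P(A) * P(B|A) * P(C|A∩B)
= 1/7 * 5/19 * 3/17
= 5/133 * 3/17 = 15/2261

15/2261


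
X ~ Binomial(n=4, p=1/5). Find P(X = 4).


P(X=4) = C(4,4) * p^4 * (1-p)^0
= 1 * 1/625 * 1
= 1/625

1/625


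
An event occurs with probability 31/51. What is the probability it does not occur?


P(A') = 1 - P(A) = 1 - 31/51 = 20/51

20/51


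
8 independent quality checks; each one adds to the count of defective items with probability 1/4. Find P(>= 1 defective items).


P(at least one) = 1 - P(none)
P(none) = (1 - 1/4)^8 = (3/4)^8 = 6561/65536
P(at least one) = 1 - 6561/65536 = 58975/65536

58975/65536


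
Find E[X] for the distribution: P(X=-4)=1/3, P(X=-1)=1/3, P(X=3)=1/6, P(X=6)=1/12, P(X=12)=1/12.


E[X] = sum(x * P(x))
= -4*1/3 - 1*1/3 + 3*1/6 + 6*1/12 + 12*1/12
= 1/3

1/3


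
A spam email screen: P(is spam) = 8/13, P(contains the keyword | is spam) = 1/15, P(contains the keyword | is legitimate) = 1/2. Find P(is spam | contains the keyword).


P(A) = P(A|B)P(B) + P(A|B')P(B') = 1/15*8/13 + 1/2*5/13 = 7/30
P(B|A) = P(A|B)P(B)/P(A) = (8/195)/(7/30) = 16/91

16/91


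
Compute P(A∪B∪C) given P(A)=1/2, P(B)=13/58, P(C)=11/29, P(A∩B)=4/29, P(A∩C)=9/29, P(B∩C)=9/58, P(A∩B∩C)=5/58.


P(A∪B∪C) = P(A)+P(B)+P(C) - P(AB)-P(AC)-P(BC) + P(ABC)
= 1/2+13/58+11/29 - 4/29-9/29-9/58 + 5/58
= 17/29

17/29


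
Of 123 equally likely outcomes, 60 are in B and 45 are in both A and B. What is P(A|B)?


P(A|B) = P(A∩B)/P(B) = (45/123)/(60/123) = 45/60 = 3/4

3/4


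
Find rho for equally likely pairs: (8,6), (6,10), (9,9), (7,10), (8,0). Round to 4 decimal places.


Cov(X,Y) = -1.4000, Var(X) = 1.0400, Var(Y) = 14.4000
rho = Cov/(sqrt(VarX)*sqrt(VarY)) = -0.3618

-0.3618


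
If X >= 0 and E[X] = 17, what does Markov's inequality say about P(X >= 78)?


Markov: P(X >= a) <= E[X]/a
P(X >= 78) <= 17/78

17/78


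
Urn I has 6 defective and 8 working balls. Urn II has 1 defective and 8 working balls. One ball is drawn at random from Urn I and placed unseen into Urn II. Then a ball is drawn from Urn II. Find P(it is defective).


P(transfer defective) = 6/14 = 3/7; P(transfer working) = 4/7
If defective transferred: Urn II has 2 defective of 10, so P(defective|defective moved) = 1/5
If working transferred: Urn II has 1 defective of 10, so P(defective|working moved) = 1/10
By total probability: P(defective) = 3/7*1/5 + 4/7*1/10 = 1/7

1/7


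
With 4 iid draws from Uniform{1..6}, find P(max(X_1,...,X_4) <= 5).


P(max <= 5) = P(all X_i <= 5) = (P(X_1 <= 5))^4
= (5/6)^4 = 625/1296

625/1296


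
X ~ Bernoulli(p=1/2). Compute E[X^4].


For Bernoulli: X in {0,1}
E[X^4] = 0^4*(1-1/2) + 1^4*1/2 = 1/2

1/2


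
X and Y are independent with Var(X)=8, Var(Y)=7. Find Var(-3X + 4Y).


Independence => Cov(X,Y)=0
Var(-3X + 4Y) = (-3)^2*Var(X) + 4^2*Var(Y)
= 9*8 + 16*7 = 184

184


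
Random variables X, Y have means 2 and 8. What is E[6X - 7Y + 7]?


E[6X - 7Y + 7] = 6*E[X] - 7*E[Y] + 7
= (6)*(2) + (-7)*(8) + (7)
= 12 - 56 + 7 = -37

-37


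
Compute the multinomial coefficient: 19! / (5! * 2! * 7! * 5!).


19! = 121645100408832000
Denominator: 5!=120 * 2!=2 * 7!=5040 * 5!=120
Coefficient = 121645100408832000 / 145152000 = 838053216

838053216


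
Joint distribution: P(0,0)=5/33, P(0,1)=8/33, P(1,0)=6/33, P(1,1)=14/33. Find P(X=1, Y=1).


Read from table: P(X=1, Y=1) = 14/33

14/33


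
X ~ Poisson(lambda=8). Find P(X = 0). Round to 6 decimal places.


P(X=0) = e^(-8) * 8^0 / 0!
≈ 0.0003354626279 * 1 / 1
≈ 0.000335

0.000335


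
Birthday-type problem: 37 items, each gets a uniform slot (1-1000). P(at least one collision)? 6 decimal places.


P(all different) = prod((1000-i)/1000 for i=0..36) = 0.509536
P(at least one match) = 1 - 0.509536 = 0.490464

0.490464


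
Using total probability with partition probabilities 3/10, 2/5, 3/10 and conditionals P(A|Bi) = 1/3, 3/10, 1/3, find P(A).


P(A) = P(A|B1)P(B1) + P(A|B2)P(B2) + P(A|B3)P(B3)
= 1/3*3/10 + 3/10*2/5 + 1/3*3/10
= 1/10 + 3/25 + 1/10 = 8/25

8/25


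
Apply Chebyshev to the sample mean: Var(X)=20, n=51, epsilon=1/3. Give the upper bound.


Var(Xbar) = Var(X)/n = 20/51
Chebyshev: P(|Xbar-mu| >= 1/3) <= Var(Xbar)/(1/3)^2 = (20/51)/(1/9) = 60/17
Bound exceeds 1, so trivial bound: 1

1


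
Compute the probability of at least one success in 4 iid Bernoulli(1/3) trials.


P(at least one) = 1 - P(none)
P(none) = (1 - 1/3)^4 = (2/3)^4 = 16/81
P(at least one) = 1 - 16/81 = 65/81

65/81


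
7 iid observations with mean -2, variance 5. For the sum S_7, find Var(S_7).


By independence, Var(S_n) = n*Var(X_1) = 7*5 = 35

35


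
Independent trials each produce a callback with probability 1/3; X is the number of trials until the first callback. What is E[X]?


For geometric (trials until first success), E[X] = 1/p = 1/(1/3) = 3

3


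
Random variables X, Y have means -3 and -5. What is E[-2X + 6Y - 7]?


E[-2X + 6Y - 7] = -2*E[X] + 6*E[Y] - 7
= (-2)*(-3) + (6)*(-5) + (-7)
= 6 - 30 - 7 = -31

-31


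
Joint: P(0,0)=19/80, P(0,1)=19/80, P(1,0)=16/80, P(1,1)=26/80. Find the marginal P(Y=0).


P(Y=0) = P(0,0)+P(1,0) = 19/80 + 16/80 = 35/80 = 7/16

7/16


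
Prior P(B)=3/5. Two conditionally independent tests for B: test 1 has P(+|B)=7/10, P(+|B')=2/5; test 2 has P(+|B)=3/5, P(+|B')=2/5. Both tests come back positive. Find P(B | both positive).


After test 1: P(+) = 7/10*3/5 + 2/5*2/5 = 29/50
P(B|+) = (21/50)/(29/50) = 21/29
After test 2 (use post1 as new prior): P(+) = 3/5*21/29 + 2/5*8/29 = 79/145
P(B|+,+) = (63/145)/(79/145) = 63/79

63/79


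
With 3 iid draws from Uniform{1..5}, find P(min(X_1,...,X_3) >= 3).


P(min >= 3) = P(all X_i >= 3) = (P(X_1 >= 3))^3
= (3/5)^3 = 27/125

27/125


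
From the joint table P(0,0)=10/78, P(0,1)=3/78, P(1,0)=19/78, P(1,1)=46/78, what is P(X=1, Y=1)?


Read from table: P(X=1, Y=1) = 46/78 = 23/39

23/39


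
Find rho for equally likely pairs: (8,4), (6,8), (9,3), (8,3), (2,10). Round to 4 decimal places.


Cov(X,Y) = -6.7600, Var(X) = 6.2400, Var(Y) = 8.2400
rho = Cov/(sqrt(VarX)*sqrt(VarY)) = -0.9427

-0.9427


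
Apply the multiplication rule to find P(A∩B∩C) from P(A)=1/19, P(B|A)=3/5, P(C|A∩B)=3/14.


P(A∩B∩C) = P(A) * P(B|A) * P(C|A∩B)
= 1/19 * 3/5 * 3/14
= 3/95 * 3/14 = 9/1330

9/1330


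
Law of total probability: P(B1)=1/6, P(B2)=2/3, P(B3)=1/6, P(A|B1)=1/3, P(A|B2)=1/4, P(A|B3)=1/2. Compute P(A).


P(A) = P(A|B1)P(B1) + P(A|B2)P(B2) + P(A|B3)P(B3)
= 1/3*1/6 + 1/4*2/3 + 1/2*1/6
= 1/18 + 1/6 + 1/12 = 11/36

11/36


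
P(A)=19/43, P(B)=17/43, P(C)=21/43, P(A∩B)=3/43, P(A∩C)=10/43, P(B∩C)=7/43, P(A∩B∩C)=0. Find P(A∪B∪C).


P(A∪B∪C) = P(A)+P(B)+P(C) - P(AB)-P(AC)-P(BC) + P(ABC)
= 19/43+17/43+21/43 - 3/43-10/43-7/43 + 0
= 37/43

37/43


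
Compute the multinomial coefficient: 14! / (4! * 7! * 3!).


14! = 87178291200
Denominator: 4!=24 * 7!=5040 * 3!=6
Coefficient = 87178291200 / 725760 = 120120

120120


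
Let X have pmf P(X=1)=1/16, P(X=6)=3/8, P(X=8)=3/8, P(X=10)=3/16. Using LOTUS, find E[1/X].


E[1/X] = sum(g(x)*P(x))
= 1*1/16 + 1/6*3/8 + 1/8*3/8 + 1/10*3/16
= 61/320

61/320


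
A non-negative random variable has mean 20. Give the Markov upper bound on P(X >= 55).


Markov: P(X >= a) <= E[X]/a
P(X >= 55) <= 20/55 = 4/11

4/11


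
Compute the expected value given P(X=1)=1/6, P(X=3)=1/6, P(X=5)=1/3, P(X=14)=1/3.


E[X] = sum(x * P(x))
= 1*1/6 + 3*1/6 + 5*1/3 + 14*1/3
= 7

7


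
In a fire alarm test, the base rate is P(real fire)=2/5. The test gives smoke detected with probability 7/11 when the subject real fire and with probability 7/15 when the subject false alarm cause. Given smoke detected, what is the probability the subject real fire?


P(A) = P(A|B)P(B) + P(A|B')P(B') = 7/11*2/5 + 7/15*3/5 = 147/275
P(B|A) = P(A|B)P(B)/P(A) = (14/55)/(147/275) = 10/21

10/21


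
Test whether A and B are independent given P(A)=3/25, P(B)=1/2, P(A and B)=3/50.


P(A)*P(B) = 3/25*1/2 = 3/50
P(A∩B) = 3/50, which equals P(A)P(B), so independent

Yes, A and B are independent


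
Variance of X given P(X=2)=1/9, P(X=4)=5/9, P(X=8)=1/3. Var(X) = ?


E[X] = 46/9, E[X^2] = 92/3
Var(X) = E[X^2] - (E[X])^2 = 92/3 - (46/9)^2 = 368/81

368/81


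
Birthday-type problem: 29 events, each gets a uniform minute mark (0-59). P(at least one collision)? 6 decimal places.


P(all different) = prod((60-i)/60 for i=0..28) = 0.000275
P(at least one match) = 1 - 0.000275 = 0.999725

0.999725


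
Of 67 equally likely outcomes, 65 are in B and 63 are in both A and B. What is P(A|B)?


P(A|B) = P(A∩B)/P(B) = (63/67)/(65/67) = 63/65

63/65


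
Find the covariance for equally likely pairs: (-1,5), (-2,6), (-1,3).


E[X]=-4/3, E[Y]=14/3, E[XY]=-20/3
Cov(X,Y) = E[XY] - E[X]E[Y] = -20/3 + 4/3*14/3 = -4/9

-4/9


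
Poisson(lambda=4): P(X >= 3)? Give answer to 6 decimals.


P(X>=3) = 1 - P(X<=2) = 1 - (e^(-4)*4^0/0! + e^(-4)*4^1/1! + e^(-4)*4^2/2!)
≈ 1 - (0.0183156389 + 0.0732625556 + 0.1465251111)
= 1 - 0.2381033056 = 0.7618966944
≈ 0.761897

0.761897


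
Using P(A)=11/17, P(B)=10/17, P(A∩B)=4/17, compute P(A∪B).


P(A∪B) = P(A) + P(B) - P(A∩B)
= 11/17 + 10/17 - 4/17 = 1

1


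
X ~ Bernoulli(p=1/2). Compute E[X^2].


For Bernoulli: X in {0,1}
E[X^2] = 0^2*(1-1/2) + 1^2*1/2 = 1/2

1/2


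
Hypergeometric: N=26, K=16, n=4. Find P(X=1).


P(X=1) = C(16,1)*C(10,3) / C(26,4)
= 16*120 / 14950
= 1920/14950 = 192/1495

192/1495


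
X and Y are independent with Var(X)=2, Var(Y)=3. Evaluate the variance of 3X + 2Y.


Independence => Cov(X,Y)=0
Var(3X + 2Y) = 3^2*Var(X) + 2^2*Var(Y)
= 9*2 + 4*3 = 30

30


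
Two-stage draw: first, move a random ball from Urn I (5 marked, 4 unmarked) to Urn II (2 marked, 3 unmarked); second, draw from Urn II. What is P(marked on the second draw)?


P(transfer marked) = 5/9; P(transfer unmarked) = 4/9
If marked transferred: Urn II has 3 marked of 6, so P(marked|marked moved) = 1/2
If unmarked transferred: Urn II has 2 marked of 6, so P(marked|unmarked moved) = 1/3
By total probability: P(marked) = 5/9*1/2 + 4/9*1/3 = 23/54

23/54


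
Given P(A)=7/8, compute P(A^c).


P(A') = 1 - P(A) = 1 - 7/8 = 1/8

1/8


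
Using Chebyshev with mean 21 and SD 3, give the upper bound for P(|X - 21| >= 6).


k = 6/3 = 2
Chebyshev: P(|X-mu| >= k*sigma) <= 1/k^2 = 1/2^2 = 1/4

1/4


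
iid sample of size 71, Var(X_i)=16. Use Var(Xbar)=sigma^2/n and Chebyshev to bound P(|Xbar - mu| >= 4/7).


Var(Xbar) = Var(X)/n = 16/71
Chebyshev: P(|Xbar-mu| >= 4/7) <= Var(Xbar)/(4/7)^2 = (16/71)/(16/49) = 49/71

49/71


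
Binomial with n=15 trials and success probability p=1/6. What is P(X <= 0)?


P(X<=0) = P(X=0)
= 30517578125/470184984576
= 30517578125/470184984576

30517578125/470184984576


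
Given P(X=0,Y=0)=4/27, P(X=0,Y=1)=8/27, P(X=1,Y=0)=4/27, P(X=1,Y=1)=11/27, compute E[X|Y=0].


P(Y=0) = 8/27
E[X|Y=0] = (0*4 + 1*4)/8 = 4/8 = 1/2

1/2


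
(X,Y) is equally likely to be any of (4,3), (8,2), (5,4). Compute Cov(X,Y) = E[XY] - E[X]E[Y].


E[X]=17/3, E[Y]=3, E[XY]=16
Cov(X,Y) = E[XY] - E[X]E[Y] = 16 - 17/3*3 = -1

-1


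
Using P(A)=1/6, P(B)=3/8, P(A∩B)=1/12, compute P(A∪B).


P(A∪B) = P(A) + P(B) - P(A∩B)
= 1/6 + 3/8 - 1/12 = 11/24

11/24


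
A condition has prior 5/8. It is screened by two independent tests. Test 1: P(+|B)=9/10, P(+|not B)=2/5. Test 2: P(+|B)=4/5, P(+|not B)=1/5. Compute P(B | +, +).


After test 1: P(+) = 9/10*5/8 + 2/5*3/8 = 57/80
P(B|+) = (9/16)/(57/80) = 15/19
After test 2 (use post1 as new prior): P(+) = 4/5*15/19 + 1/5*4/19 = 64/95
P(B|+,+) = (12/19)/(64/95) = 15/16

15/16


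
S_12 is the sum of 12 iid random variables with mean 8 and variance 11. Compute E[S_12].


E[S_n] = n*E[X_1] = 12*8 = 96

96


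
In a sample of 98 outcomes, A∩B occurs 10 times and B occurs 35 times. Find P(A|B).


P(A|B) = P(A∩B)/P(B) = (10/98)/(35/98) = 10/35 = 2/7

2/7


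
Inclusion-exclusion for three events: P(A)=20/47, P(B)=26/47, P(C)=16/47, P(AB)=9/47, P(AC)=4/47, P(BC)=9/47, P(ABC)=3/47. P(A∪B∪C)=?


P(A∪B∪C) = P(A)+P(B)+P(C) - P(AB)-P(AC)-P(BC) + P(ABC)
= 20/47+26/47+16/47 - 9/47-4/47-9/47 + 3/47
= 43/47

43/47


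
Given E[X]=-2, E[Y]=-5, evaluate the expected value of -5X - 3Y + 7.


E[-5X - 3Y + 7] = -5*E[X] - 3*E[Y] + 7
= (-5)*(-2) + (-3)*(-5) + (7)
= 10 + 15 + 7 = 32

32


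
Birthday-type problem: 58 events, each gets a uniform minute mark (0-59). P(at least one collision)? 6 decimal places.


P(all different) = prod((60-i)/60 for i=0..57) = 0.000000
P(at least one match) = 1 - 0.000000 = 1.000000

1.000000


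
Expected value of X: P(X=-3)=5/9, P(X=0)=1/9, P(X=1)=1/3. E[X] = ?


E[X] = sum(x * P(x))
= -3*5/9 + 0*1/9 + 1*1/3
= -4/3

-4/3


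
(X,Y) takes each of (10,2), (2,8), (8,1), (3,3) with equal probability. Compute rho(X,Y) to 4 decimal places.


Cov(X,Y) = -6.8750, Var(X) = 11.1875, Var(Y) = 7.2500
rho = Cov/(sqrt(VarX)*sqrt(VarY)) = -0.7634

-0.7634


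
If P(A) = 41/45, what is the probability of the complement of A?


P(A') = 1 - P(A) = 1 - 41/45 = 4/45

4/45


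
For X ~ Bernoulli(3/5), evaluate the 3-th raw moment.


For Bernoulli: X in {0,1}
E[X^3] = 0^3*(1-3/5) + 1^3*3/5 = 3/5

3/5


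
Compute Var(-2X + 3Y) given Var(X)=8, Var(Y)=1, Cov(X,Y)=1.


Var(-2X + 3Y) = (-2)^2*Var(X) + 3^2*Var(Y) + 2*(-2)*3*Cov(X,Y)
= 4*8 + 9*1 - 12*1
= 32 + 9 - 12 = 29

29


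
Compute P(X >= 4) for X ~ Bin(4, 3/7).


P(X>=4) = P(X=4)
= 81/2401
= 81/2401

81/2401


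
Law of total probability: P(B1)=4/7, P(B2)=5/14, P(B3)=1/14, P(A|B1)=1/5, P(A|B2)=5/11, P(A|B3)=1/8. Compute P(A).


P(A) = P(A|B1)P(B1) + P(A|B2)P(B2) + P(A|B3)P(B3)
= 1/5*4/7 + 5/11*5/14 + 1/8*1/14
= 4/35 + 25/154 + 1/112 = 1759/6160

1759/6160


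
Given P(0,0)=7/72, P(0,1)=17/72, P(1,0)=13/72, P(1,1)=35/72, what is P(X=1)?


P(X=1) = P(1,0)+P(1,1) = 13/72 + 35/72 = 48/72 = 2/3

2/3


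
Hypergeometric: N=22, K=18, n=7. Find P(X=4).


P(X=4) = C(18,4)*C(4,3) / C(22,7)
= 3060*4 / 170544
= 12240/170544 = 15/209

15/209


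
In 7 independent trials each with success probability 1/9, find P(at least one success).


P(at least one) = 1 - P(none)
P(none) = (1 - 1/9)^7 = (8/9)^7 = 2097152/4782969
P(at least one) = 1 - 2097152/4782969 = 2685817/4782969

2685817/4782969


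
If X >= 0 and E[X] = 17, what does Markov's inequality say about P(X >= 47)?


Markov: P(X >= a) <= E[X]/a
P(X >= 47) <= 17/47

17/47


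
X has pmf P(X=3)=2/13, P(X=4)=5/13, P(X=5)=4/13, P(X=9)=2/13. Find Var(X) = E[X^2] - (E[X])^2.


E[X] = 64/13, E[X^2] = 360/13
Var(X) = E[X^2] - (E[X])^2 = 360/13 - (64/13)^2 = 584/169

584/169


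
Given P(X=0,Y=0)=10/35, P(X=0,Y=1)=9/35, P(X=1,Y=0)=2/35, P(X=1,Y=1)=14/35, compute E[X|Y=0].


P(Y=0) = 12/35
E[X|Y=0] = (0*10 + 1*2)/12 = 2/12 = 1/6

1/6


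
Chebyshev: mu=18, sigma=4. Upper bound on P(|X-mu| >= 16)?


k = 16/4 = 4
Chebyshev: P(|X-mu| >= k*sigma) <= 1/k^2 = 1/4^2 = 1/16

1/16


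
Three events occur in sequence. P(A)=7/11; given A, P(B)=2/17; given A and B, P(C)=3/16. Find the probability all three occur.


P(A∩B∩C) = P(A) * P(B|A) * P(C|A∩B)
= 7/11 * 2/17 * 3/16
= 14/187 * 3/16 = 21/1496

21/1496


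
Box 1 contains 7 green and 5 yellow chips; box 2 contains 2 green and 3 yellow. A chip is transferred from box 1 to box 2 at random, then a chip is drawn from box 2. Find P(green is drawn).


P(transfer green) = 7/12; P(transfer yellow) = 5/12
If green transferred: Urn II has 3 green of 6, so P(green|green moved) = 1/2
If yellow transferred: Urn II has 2 green of 6, so P(green|yellow moved) = 1/3
By total probability: P(green) = 7/12*1/2 + 5/12*1/3 = 31/72

31/72


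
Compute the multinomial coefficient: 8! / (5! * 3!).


8! = 40320
Denominator: 5!=120 * 3!=6
Coefficient = 40320 / 720 = 56

56


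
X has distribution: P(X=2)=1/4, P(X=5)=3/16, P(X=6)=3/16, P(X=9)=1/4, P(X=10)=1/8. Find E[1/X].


E[1/X] = sum(g(x)*P(x))
= 1/2*1/4 + 1/5*3/16 + 1/6*3/16 + 1/9*1/4 + 1/10*1/8
= 337/1440

337/1440


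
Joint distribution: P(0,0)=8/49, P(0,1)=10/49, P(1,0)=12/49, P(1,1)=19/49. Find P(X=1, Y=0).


Read from table: P(X=1, Y=0) = 12/49

12/49


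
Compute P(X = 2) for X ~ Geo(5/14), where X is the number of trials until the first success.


P(X=2) = (1-p)^1 * p = (9/14)^1 * 5/14
= 9/14 * 5/14 = 45/196

45/196


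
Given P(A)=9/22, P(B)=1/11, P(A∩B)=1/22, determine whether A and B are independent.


P(A)*P(B) = 9/22*1/11 = 9/242
P(A∩B) = 1/22 != 9/242, so not independent

No, A and B are not independent


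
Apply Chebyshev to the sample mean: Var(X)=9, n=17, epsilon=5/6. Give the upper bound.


Var(Xbar) = Var(X)/n = 9/17
Chebyshev: P(|Xbar-mu| >= 5/6) <= Var(Xbar)/(5/6)^2 = (9/17)/(25/36) = 324/425

324/425


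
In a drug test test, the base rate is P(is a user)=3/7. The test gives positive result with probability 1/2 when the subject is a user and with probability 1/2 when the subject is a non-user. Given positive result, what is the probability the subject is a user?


P(A) = P(A|B)P(B) + P(A|B')P(B') = 1/2*3/7 + 1/2*4/7 = 1/2
P(B|A) = P(A|B)P(B)/P(A) = (3/14)/(1/2) = 3/7

3/7


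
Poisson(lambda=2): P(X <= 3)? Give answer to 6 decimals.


P(X<=3) = e^(-2)*2^0/0! + e^(-2)*2^1/1! + e^(-2)*2^2/2! + e^(-2)*2^3/3!
≈ 0.1353352832 + 0.2706705665 + 0.2706705665 + 0.1804470443
= 0.8571234605
≈ 0.857123

0.857123
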